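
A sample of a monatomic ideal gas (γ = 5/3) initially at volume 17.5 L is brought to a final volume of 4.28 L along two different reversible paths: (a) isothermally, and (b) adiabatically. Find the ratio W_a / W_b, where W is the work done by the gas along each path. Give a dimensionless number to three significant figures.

Path (a) isothermal: W = P₁V₁ ln(V₂/V₁) → W_a/(P₁V₁) = -1.408.
Path (b) adiabatic: W = P₁V₁(1 − (V₁/V₂)^(γ−1))/(γ−1) → W_b/(P₁V₁) = -2.335.
W_a / W_b = -1.408 / -2.335 = 0.603.

W_a / W_b ≈ 0.603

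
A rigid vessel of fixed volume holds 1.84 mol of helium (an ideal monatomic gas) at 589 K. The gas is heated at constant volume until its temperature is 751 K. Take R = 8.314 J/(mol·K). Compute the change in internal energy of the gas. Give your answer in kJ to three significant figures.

Constant volume ⇒ W = 0, so Q = ΔU = nCᵥΔT with Cᵥ = 3R/2 = 12.47 J/(mol·K).
ΔU = (1.84)(12.47)(751 − 589) = 3717 J.

ΔU ≈ 3.72 kJ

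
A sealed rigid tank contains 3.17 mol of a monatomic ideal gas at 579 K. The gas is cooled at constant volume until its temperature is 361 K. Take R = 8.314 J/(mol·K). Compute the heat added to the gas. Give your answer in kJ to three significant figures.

Constant volume ⇒ W = 0, so Q = ΔU = nCᵥΔT with Cᵥ = 3R/2 = 12.47 J/(mol·K).
ΔU = (3.17)(12.47)(361 − 579) = -8618 J.

Q ≈ -8.62 kJ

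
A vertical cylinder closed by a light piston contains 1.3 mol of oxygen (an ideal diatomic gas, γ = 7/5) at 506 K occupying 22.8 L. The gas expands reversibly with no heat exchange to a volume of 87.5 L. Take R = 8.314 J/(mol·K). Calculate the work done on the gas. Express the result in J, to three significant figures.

Adiabatic: TV^(γ−1) = const with γ = 7/5.
T₂ = T₁ (V₁/V₂)^(γ−1) = 506 × (22.8/87.5)^0.4 = 506 × 0.5839 = 295.5 K.
W_by = nCᵥ(T₁ − T₂) = (1.3)(20.79)(506 − 295.5) = 5688 J.
Work on gas = −W_by = -5688 J.

W ≈ -5690 J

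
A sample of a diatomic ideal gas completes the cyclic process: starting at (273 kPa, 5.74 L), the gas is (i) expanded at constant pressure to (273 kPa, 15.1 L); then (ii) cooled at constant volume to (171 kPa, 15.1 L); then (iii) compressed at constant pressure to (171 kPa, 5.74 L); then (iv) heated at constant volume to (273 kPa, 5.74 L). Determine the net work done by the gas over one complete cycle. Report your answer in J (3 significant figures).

W_net ≈ 955 J

Constant-volume legs do no work.
W(i) = (273)(15.1 − 5.74) = 2555 J; W(iii) = (171)(5.74 − 15.1) = -1601 J.
W_net = 2555 − 1601 = 954.7 J (the clockwise enclosed area).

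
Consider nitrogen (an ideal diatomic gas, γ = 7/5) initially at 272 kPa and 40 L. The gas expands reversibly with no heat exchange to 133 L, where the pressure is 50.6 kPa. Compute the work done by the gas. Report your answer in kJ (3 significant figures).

Adiabatic: W = (P₁V₁ − P₂V₂)/(γ − 1) with γ = 7/5.
P₁V₁ = 10880 J, P₂V₂ = 6730 J.
W = (10880 − 6730) / 0.4 = 10376 J.

W ≈ 10.4 kJ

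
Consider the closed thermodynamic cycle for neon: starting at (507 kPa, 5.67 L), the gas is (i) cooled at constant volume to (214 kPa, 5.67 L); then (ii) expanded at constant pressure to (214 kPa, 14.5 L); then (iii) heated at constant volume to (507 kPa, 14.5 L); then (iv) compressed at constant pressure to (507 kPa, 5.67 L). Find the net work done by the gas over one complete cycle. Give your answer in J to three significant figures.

W_net ≈ -2590 J

Constant-volume legs do no work.
W(ii) = (214)(14.5 − 5.67) = 1890 J; W(iv) = (507)(5.67 − 14.5) = -4477 J.
W_net = 1890 − 4477 = -2587 J (the counter-clockwise enclosed area).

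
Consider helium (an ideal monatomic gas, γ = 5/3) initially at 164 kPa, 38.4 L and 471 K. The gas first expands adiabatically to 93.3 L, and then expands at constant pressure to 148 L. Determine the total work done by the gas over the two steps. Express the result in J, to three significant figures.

W_total ≈ 6260 J

Step 1 (adiabatic): W = (P₁V₁ − P₂V₂)/(γ−1) = (6298 − 3485)/0.667 = 4220 J.
After step 1: P = 37.35 kPa, V = 93.3 L, T = 260.6 K.
Step 2 (isobaric): W = PΔV = (37.35 kPa)(148 − 93.3 L) = 2043 J.
W_total = 4220 + 2043 = 6263 J.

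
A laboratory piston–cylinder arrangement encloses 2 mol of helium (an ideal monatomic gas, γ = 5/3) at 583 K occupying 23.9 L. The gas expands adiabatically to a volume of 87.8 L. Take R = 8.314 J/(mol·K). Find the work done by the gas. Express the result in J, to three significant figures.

W ≈ 8430 J

Adiabatic: TV^(γ−1) = const with γ = 5/3.
T₂ = T₁ (V₁/V₂)^(γ−1) = 583 × (23.9/87.8)^0.667 = 583 × 0.42 = 244.9 K.
W_by = nCᵥ(T₁ − T₂) = (2)(12.47)(583 − 244.9) = 8434 J.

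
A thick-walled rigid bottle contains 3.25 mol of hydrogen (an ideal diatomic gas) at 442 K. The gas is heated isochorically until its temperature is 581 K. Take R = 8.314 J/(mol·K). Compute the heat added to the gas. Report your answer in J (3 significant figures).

Q ≈ 9390 J

Constant volume ⇒ W = 0, so Q = ΔU = nCᵥΔT with Cᵥ = 5R/2 = 20.79 J/(mol·K).
ΔU = (3.25)(20.79)(581 − 442) = 9390 J.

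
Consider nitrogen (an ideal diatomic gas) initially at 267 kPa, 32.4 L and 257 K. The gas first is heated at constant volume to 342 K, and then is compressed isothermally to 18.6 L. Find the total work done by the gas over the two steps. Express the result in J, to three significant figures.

W_total ≈ -6390 J

Step 1 (isochoric): W = 0 (constant volume).
After step 1: P = 355.3 kPa (V unchanged).
Step 2 (isothermal): W = P₁V₁ ln(V₂/V₁) = (11512) ln(18.6/32.4) = -6389 J.
W_total = 0 − 6389 = -6389 J.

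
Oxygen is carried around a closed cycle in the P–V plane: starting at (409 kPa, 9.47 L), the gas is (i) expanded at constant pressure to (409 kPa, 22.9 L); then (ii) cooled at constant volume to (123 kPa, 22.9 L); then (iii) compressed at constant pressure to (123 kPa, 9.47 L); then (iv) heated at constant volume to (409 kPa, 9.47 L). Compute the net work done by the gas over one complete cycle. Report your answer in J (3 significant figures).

Constant-volume legs do no work.
W(i) = (409)(22.9 − 9.47) = 5493 J; W(iii) = (123)(9.47 − 22.9) = -1652 J.
W_net = 5493 − 1652 = 3841 J (the clockwise enclosed area).

W_net ≈ 3840 J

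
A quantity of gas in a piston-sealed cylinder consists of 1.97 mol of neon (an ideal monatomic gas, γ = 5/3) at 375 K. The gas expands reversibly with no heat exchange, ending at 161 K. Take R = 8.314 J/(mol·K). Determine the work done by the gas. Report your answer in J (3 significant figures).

W ≈ 5260 J

Adiabatic ⇒ Q = 0, so W_by = −ΔU = nCᵥ(T₁ − T₂).
Cᵥ = 3R/2 = 12.47 J/(mol·K).
W = (1.97)(12.47)(375 − 161) = 5258 J.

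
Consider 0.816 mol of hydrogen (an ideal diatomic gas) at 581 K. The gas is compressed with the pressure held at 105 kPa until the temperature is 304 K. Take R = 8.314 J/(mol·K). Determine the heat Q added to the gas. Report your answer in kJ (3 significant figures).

Isobaric: W = nRΔT = (0.816)(8.314)(-277) = -1879 J.
ΔU = nCᵥΔT with Cᵥ = 5R/2: ΔU = (0.816)(20.79)(-277) = -4698 J.
Q = ΔU + W = -4698 − 1879 = -6577 J.

Q ≈ -6.58 kJ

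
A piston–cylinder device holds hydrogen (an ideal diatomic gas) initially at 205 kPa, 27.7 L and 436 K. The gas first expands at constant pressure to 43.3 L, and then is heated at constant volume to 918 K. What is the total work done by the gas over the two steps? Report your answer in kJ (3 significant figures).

Step 1 (isobaric): W = PΔV = (205 kPa)(43.3 − 27.7 L) = 3198 J.
Step 2 (isochoric): W = 0 (constant volume).
W_total = 3198 + 0 = 3198 J.

W_total ≈ 3.20 kJ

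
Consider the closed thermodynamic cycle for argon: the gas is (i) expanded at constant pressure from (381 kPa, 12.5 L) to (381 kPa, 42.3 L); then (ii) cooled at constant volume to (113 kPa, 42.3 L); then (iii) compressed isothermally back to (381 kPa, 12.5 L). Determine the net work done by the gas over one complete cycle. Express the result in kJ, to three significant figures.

W_net ≈ 5.53 kJ

Leg (i): W = PΔV = (381)(42.3 − 12.5) = 11354 J.
Leg (ii): W = 0.
Leg (iii): W = PᵢVᵢ ln(V_f/Vᵢ) = (4780) ln(12.5/42.3) = -5827 J.
W_net = 11354 − 5827 = 5527 J.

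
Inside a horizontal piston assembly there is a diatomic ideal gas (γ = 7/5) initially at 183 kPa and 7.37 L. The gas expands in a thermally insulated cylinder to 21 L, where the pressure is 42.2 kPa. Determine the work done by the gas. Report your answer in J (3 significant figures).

W ≈ 1160 J

Adiabatic: W = (P₁V₁ − P₂V₂)/(γ − 1) with γ = 7/5.
P₁V₁ = 1349 J, P₂V₂ = 886.2 J.
W = (1349 − 886.2) / 0.4 = 1156 J.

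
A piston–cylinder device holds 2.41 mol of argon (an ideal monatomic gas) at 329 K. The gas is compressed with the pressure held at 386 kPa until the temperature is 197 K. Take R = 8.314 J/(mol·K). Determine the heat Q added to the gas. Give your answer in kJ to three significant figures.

Q ≈ -6.61 kJ

Isobaric: W = nRΔT = (2.41)(8.314)(-132) = -2645 J.
ΔU = nCᵥΔT with Cᵥ = 3R/2: ΔU = (2.41)(12.47)(-132) = -3967 J.
Q = ΔU + W = -3967 − 2645 = -6612 J.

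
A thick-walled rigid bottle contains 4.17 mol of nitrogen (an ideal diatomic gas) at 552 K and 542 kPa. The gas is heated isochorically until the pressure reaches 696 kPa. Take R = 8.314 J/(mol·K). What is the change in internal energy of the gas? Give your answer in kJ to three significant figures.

Constant volume ⇒ W = 0, so Q = ΔU = nCᵥΔT with Cᵥ = 5R/2 = 20.79 J/(mol·K).
At constant V, T₂/T₁ = P₂/P₁ ⇒ ΔT = T₁(P₂/P₁ − 1) = 552·(696/542 − 1) = 156.8 K.
ΔU = (4.17)(20.79)(156.8) = 13594 J.

ΔU ≈ 13.6 kJ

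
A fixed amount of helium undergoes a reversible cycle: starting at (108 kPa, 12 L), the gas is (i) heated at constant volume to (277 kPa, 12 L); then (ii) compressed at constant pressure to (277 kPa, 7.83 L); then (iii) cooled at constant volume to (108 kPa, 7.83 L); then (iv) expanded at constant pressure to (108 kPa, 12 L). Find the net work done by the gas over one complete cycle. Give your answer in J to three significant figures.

Constant-volume legs do no work.
W(ii) = (277)(7.83 − 12) = -1155 J; W(iv) = (108)(12 − 7.83) = 450.4 J.
W_net = -1155 + 450.4 = -704.7 J (the counter-clockwise enclosed area).

W_net ≈ -705 J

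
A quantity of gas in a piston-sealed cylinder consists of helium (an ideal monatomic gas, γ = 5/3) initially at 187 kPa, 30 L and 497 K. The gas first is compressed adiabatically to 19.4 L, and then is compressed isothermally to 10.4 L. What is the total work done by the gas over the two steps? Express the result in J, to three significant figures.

Step 1 (adiabatic): W = (P₁V₁ − P₂V₂)/(γ−1) = (5610 − 7502)/0.667 = -2838 J.
After step 1: P = 386.7 kPa, V = 19.4 L, T = 664.6 K.
Step 2 (isothermal): W = P₁V₁ ln(V₂/V₁) = (7502) ln(10.4/19.4) = -4677 J.
W_total = -2838 − 4677 = -7515 J.

W_total ≈ -7520 J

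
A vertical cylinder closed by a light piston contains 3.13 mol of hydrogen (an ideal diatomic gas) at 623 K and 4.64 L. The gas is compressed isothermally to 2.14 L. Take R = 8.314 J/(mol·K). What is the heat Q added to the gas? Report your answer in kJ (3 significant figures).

Q ≈ -12.5 kJ

Isothermal ⇒ ΔU = 0, so Q = W = nRT ln(V₂/V₁).
Q = (3.13)(8.314)(623) ln(2.14/4.64) = 16212 × -0.7739 = -12547 J.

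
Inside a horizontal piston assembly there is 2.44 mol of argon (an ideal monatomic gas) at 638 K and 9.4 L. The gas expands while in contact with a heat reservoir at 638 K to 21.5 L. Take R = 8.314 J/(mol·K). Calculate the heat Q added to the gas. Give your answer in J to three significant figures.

Q ≈ 10700 J

Isothermal ⇒ ΔU = 0, so Q = W = nRT ln(V₂/V₁).
Q = (2.44)(8.314)(638) ln(21.5/9.4) = 12943 × 0.8273 = 10708 J.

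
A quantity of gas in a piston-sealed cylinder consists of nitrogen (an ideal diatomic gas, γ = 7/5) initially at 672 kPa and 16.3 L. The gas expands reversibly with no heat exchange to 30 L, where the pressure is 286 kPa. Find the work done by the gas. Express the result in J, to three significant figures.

Adiabatic: W = (P₁V₁ − P₂V₂)/(γ − 1) with γ = 7/5.
P₁V₁ = 10954 J, P₂V₂ = 8580 J.
W = (10954 − 8580) / 0.4 = 5934 J.

W ≈ 5930 J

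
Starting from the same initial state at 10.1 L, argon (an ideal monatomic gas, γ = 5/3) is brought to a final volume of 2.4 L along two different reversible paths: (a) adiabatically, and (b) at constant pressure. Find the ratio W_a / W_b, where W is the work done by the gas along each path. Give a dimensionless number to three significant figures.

Path (a) adiabatic: W = P₁V₁(1 − (V₁/V₂)^(γ−1))/(γ−1) → W_a/(P₁V₁) = -2.41.
Path (b) isobaric: W = P₁(V₂ − V₁) → W_b/(P₁V₁) = -0.7624.
W_a / W_b = -2.41 / -0.7624 = 3.161.

W_a / W_b ≈ 3.16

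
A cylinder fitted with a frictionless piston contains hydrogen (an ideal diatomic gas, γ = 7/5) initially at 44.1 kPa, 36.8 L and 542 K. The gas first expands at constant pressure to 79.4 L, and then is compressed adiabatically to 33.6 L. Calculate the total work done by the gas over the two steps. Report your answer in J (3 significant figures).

W_total ≈ -1720 J

Step 1 (isobaric): W = PΔV = (44.1 kPa)(79.4 − 36.8 L) = 1879 J.
After step 1: P = 44.1 kPa, V = 79.4 L, T = 1169 K.
Step 2 (adiabatic): W = (P₁V₁ − P₂V₂)/(γ−1) = (3502 − 4939)/0.4 = -3594 J.
W_total = 1879 − 3594 = -1715 J.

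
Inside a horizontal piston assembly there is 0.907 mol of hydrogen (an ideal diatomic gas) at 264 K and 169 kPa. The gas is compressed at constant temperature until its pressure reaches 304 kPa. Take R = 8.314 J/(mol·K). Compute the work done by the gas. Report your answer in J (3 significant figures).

Isothermal process: W = nRT ln(V₂/V₁) = nRT ln(P₁/P₂).
W = (0.907)(8.314)(264) × ln(169/304)
  = 1991 × ln(0.5559) = 1991 × -0.5871
W_by_gas = -1169 J.

W ≈ -1170 J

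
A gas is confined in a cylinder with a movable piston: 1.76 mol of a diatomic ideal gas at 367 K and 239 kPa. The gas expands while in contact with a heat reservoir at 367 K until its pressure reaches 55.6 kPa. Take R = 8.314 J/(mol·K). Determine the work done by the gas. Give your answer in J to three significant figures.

W ≈ 7830 J

Isothermal process: W = nRT ln(V₂/V₁) = nRT ln(P₁/P₂).
W = (1.76)(8.314)(367) × ln(239/55.6)
  = 5370 × ln(4.299) = 5370 × 1.458
W_by_gas = 7831 J.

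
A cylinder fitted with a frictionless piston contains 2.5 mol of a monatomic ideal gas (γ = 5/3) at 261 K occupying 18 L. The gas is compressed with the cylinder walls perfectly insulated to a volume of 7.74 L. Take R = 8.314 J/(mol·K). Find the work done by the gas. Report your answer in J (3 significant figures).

W ≈ -6150 J

Adiabatic: TV^(γ−1) = const with γ = 5/3.
T₂ = T₁ (V₁/V₂)^(γ−1) = 261 × (18/7.74)^0.667 = 261 × 1.755 = 458.1 K.
W_by = nCᵥ(T₁ − T₂) = (2.5)(12.47)(261 − 458.1) = -6146 J.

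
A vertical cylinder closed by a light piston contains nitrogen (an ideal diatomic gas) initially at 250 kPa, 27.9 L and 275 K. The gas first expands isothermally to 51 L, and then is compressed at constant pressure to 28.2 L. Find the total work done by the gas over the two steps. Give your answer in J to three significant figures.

Step 1 (isothermal): W = P₁V₁ ln(V₂/V₁) = (6975) ln(51/27.9) = 4207 J.
After step 1: P = 136.8 kPa, V = 51 L, T = 275 K.
Step 2 (isobaric): W = PΔV = (136.8 kPa)(28.2 − 51 L) = -3118 J.
W_total = 4207 − 3118 = 1089 J.

W_total ≈ 1090 J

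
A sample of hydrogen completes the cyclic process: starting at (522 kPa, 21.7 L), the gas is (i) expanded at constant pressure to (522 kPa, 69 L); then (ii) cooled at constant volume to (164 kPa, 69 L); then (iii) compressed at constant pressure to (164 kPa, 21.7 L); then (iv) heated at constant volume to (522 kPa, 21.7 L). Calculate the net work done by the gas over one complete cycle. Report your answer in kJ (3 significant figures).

W_net ≈ 16.9 kJ

Constant-volume legs do no work.
W(i) = (522)(69 − 21.7) = 24691 J; W(iii) = (164)(21.7 − 69) = -7757 J.
W_net = 24691 − 7757 = 16933 J (the clockwise enclosed area).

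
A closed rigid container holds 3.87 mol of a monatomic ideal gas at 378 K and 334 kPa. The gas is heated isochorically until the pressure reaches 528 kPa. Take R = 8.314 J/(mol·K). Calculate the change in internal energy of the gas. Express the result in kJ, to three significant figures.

ΔU ≈ 10.6 kJ

Constant volume ⇒ W = 0, so Q = ΔU = nCᵥΔT with Cᵥ = 3R/2 = 12.47 J/(mol·K).
At constant V, T₂/T₁ = P₂/P₁ ⇒ ΔT = T₁(P₂/P₁ − 1) = 378·(528/334 − 1) = 219.6 K.
ΔU = (3.87)(12.47)(219.6) = 10596 J.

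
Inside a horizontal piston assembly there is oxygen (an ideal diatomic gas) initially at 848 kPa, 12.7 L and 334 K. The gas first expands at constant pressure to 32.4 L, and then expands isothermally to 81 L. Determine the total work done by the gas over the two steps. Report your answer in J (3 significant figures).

W_total ≈ 41900 J

Step 1 (isobaric): W = PΔV = (848 kPa)(32.4 − 12.7 L) = 16706 J.
After step 1: P = 848 kPa, V = 32.4 L, T = 852.1 K.
Step 2 (isothermal): W = P₁V₁ ln(V₂/V₁) = (27475) ln(81/32.4) = 25175 J.
W_total = 16706 + 25175 = 41881 J.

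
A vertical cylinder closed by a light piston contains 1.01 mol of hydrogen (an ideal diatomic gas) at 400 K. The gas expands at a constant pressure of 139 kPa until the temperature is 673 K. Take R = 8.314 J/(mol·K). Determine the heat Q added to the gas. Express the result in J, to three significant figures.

Isobaric: W = nRΔT = (1.01)(8.314)(273) = 2292 J.
ΔU = nCᵥΔT with Cᵥ = 5R/2: ΔU = (1.01)(20.79)(273) = 5731 J.
Q = ΔU + W = 5731 + 2292 = 8023 J.

Q ≈ 8020 J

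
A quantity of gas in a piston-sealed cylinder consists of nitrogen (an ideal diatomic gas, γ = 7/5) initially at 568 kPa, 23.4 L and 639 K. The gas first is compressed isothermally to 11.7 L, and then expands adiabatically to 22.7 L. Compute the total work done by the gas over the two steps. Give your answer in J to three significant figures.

Step 1 (isothermal): W = P₁V₁ ln(V₂/V₁) = (13291) ln(11.7/23.4) = -9213 J.
After step 1: P = 1136 kPa, V = 11.7 L, T = 639 K.
Step 2 (adiabatic): W = (P₁V₁ − P₂V₂)/(γ−1) = (13291 − 10196)/0.4 = 7738 J.
W_total = -9213 + 7738 = -1475 J.

W_total ≈ -1470 J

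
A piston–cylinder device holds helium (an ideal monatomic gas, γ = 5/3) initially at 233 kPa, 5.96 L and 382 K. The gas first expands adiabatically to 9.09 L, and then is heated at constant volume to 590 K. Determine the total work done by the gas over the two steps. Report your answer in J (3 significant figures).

Step 1 (adiabatic): W = (P₁V₁ − P₂V₂)/(γ−1) = (1389 − 1048)/0.667 = 510.9 J.
Step 2 (isochoric): W = 0 (constant volume).
W_total = 510.9 + 0 = 510.9 J.

W_total ≈ 511 J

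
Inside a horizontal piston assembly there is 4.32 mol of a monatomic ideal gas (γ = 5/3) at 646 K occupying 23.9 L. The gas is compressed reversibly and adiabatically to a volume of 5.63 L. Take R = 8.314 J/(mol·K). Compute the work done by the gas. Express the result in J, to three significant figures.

Adiabatic: TV^(γ−1) = const with γ = 5/3.
T₂ = T₁ (V₁/V₂)^(γ−1) = 646 × (23.9/5.63)^0.667 = 646 × 2.622 = 1694 K.
W_by = nCᵥ(T₁ − T₂) = (4.32)(12.47)(646 − 1694) = -56442 J.

W ≈ -56400 J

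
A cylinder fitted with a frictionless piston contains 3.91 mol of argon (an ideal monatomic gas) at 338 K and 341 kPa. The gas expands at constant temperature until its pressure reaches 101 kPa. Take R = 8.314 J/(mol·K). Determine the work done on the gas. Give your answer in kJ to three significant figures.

Isothermal process: W = nRT ln(V₂/V₁) = nRT ln(P₁/P₂).
W = (3.91)(8.314)(338) × ln(341/101)
  = 10988 × ln(3.376) = 10988 × 1.217
W_by_gas = 13369 J; work on gas = −W_by = -13369 J.

W ≈ -13.4 kJ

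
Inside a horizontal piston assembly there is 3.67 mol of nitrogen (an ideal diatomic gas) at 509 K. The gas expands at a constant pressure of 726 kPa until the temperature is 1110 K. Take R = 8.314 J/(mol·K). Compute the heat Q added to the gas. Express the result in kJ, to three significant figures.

Isobaric: W = nRΔT = (3.67)(8.314)(601) = 18338 J.
ΔU = nCᵥΔT with Cᵥ = 5R/2: ΔU = (3.67)(20.79)(601) = 45845 J.
Q = ΔU + W = 45845 + 18338 = 64183 J.

Q ≈ 64.2 kJ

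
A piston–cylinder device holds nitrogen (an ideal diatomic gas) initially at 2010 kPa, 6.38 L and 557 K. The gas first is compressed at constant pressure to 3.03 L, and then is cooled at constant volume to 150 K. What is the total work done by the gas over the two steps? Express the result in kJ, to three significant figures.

Step 1 (isobaric): W = PΔV = (2010 kPa)(3.03 − 6.38 L) = -6734 J.
Step 2 (isochoric): W = 0 (constant volume).
W_total = -6734 + 0 = -6734 J.

W_total ≈ -6.73 kJ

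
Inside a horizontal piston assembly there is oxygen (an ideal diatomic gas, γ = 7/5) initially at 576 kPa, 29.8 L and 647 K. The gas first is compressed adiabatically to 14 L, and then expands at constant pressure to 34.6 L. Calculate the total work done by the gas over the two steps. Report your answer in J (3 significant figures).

Step 1 (adiabatic): W = (P₁V₁ − P₂V₂)/(γ−1) = (17165 − 23221)/0.4 = -15140 J.
After step 1: P = 1659 kPa, V = 14 L, T = 875.3 K.
Step 2 (isobaric): W = PΔV = (1659 kPa)(34.6 − 14 L) = 34168 J.
W_total = -15140 + 34168 = 19028 J.

W_total ≈ 19000 J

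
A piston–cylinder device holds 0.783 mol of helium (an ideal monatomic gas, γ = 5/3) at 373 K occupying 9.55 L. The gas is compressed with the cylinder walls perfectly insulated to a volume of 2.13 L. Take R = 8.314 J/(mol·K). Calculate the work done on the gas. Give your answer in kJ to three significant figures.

Adiabatic: TV^(γ−1) = const with γ = 5/3.
T₂ = T₁ (V₁/V₂)^(γ−1) = 373 × (9.55/2.13)^0.667 = 373 × 2.719 = 1014 K.
W_by = nCᵥ(T₁ − T₂) = (0.783)(12.47)(373 − 1014) = -6261 J.
Work on gas = −W_by = 6261 J.

W ≈ 6.26 kJ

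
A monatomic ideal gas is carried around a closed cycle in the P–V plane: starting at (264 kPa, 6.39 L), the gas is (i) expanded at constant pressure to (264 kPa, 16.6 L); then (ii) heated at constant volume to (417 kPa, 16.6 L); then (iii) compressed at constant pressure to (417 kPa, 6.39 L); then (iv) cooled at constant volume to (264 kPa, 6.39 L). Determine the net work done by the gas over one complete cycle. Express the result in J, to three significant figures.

Constant-volume legs do no work.
W(i) = (264)(16.6 − 6.39) = 2695 J; W(iii) = (417)(6.39 − 16.6) = -4258 J.
W_net = 2695 − 4258 = -1562 J (the counter-clockwise enclosed area).

W_net ≈ -1560 J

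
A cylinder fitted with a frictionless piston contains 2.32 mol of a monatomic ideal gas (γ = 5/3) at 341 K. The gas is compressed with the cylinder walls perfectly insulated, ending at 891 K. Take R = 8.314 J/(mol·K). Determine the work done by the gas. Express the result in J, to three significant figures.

W ≈ -15900 J

Adiabatic ⇒ Q = 0, so W_by = −ΔU = nCᵥ(T₁ − T₂).
Cᵥ = 3R/2 = 12.47 J/(mol·K).
W = (2.32)(12.47)(341 − 891) = -15913 J.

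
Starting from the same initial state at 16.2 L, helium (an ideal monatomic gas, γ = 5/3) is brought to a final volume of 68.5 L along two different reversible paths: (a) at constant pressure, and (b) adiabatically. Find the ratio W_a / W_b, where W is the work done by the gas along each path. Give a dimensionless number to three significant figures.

Path (a) isobaric: W = P₁(V₂ − V₁) → W_a/(P₁V₁) = 3.228.
Path (b) adiabatic: W = P₁V₁(1 − (V₁/V₂)^(γ−1))/(γ−1) → W_b/(P₁V₁) = 0.9264.
W_a / W_b = 3.228 / 0.9264 = 3.485.

W_a / W_b ≈ 3.49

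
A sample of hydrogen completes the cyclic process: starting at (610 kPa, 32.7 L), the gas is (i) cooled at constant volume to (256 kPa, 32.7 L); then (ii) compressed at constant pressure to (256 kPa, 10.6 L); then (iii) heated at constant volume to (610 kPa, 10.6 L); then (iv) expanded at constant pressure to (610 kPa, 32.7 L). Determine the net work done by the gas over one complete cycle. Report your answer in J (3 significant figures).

Constant-volume legs do no work.
W(ii) = (256)(10.6 − 32.7) = -5658 J; W(iv) = (610)(32.7 − 10.6) = 13481 J.
W_net = -5658 + 13481 = 7823 J (the clockwise enclosed area).

W_net ≈ 7820 J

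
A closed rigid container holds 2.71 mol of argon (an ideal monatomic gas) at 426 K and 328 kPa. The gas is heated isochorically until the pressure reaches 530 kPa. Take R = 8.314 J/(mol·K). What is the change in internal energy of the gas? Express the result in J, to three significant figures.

Constant volume ⇒ W = 0, so Q = ΔU = nCᵥΔT with Cᵥ = 3R/2 = 12.47 J/(mol·K).
At constant V, T₂/T₁ = P₂/P₁ ⇒ ΔT = T₁(P₂/P₁ − 1) = 426·(530/328 − 1) = 262.4 K.
ΔU = (2.71)(12.47)(262.4) = 8867 J.

ΔU ≈ 8870 J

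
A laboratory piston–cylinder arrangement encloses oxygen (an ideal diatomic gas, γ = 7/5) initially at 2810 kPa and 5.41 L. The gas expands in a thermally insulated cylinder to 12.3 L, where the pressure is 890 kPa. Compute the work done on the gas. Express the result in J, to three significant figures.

Adiabatic: W = (P₁V₁ − P₂V₂)/(γ − 1) with γ = 7/5.
P₁V₁ = 15202 J, P₂V₂ = 10947 J.
W = (15202 − 10947) / 0.4 = 10638 J.
Work on gas = −W_by = -10638 J.

W ≈ -10600 J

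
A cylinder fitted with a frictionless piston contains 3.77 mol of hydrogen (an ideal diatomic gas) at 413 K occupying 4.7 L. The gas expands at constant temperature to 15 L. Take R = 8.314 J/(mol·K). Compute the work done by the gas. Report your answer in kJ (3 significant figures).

Isothermal: W = nRT ln(V₂/V₁).
W = (3.77)(8.314)(413) × ln(15/4.7)
  = 12945 × 1.16
W_by_gas = 15022 J.

W ≈ 15.0 kJ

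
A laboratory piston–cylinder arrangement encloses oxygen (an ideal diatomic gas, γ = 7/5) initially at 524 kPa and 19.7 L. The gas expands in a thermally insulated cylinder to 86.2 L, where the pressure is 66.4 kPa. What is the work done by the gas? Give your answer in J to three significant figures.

W ≈ 11500 J

Adiabatic: W = (P₁V₁ − P₂V₂)/(γ − 1) with γ = 7/5.
P₁V₁ = 10323 J, P₂V₂ = 5724 J.
W = (10323 − 5724) / 0.4 = 11498 J.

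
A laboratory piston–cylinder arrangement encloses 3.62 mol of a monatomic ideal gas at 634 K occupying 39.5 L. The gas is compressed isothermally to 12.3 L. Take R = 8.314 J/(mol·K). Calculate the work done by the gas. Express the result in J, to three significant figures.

W ≈ -22300 J

Isothermal: W = nRT ln(V₂/V₁).
W = (3.62)(8.314)(634) × ln(12.3/39.5)
  = 19081 × -1.167
W_by_gas = -22262 J.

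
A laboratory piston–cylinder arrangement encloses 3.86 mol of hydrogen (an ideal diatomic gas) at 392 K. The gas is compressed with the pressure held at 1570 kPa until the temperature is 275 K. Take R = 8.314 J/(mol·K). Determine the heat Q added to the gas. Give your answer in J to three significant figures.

Q ≈ -13100 J

Isobaric: W = nRΔT = (3.86)(8.314)(-117) = -3755 J.
ΔU = nCᵥΔT with Cᵥ = 5R/2: ΔU = (3.86)(20.79)(-117) = -9387 J.
Q = ΔU + W = -9387 − 3755 = -13142 J.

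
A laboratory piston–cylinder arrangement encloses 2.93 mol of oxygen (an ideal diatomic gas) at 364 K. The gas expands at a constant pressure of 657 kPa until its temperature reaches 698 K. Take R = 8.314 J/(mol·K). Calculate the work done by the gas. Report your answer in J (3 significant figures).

W ≈ 8140 J

Isobaric: W = P ΔV = nR ΔT.
W = (2.93)(8.314)(698 − 364) = 8136 J.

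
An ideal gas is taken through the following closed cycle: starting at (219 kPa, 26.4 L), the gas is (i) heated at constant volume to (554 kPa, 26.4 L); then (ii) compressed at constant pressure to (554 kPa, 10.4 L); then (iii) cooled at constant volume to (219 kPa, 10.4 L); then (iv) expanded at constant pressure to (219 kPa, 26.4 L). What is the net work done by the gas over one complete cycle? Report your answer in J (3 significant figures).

W_net ≈ -5360 J

Constant-volume legs do no work.
W(ii) = (554)(10.4 − 26.4) = -8864 J; W(iv) = (219)(26.4 − 10.4) = 3504 J.
W_net = -8864 + 3504 = -5360 J (the counter-clockwise enclosed area).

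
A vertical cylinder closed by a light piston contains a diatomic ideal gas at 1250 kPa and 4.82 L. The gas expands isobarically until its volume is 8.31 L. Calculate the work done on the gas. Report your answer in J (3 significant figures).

Isobaric: W = P ΔV.
W = (1250 kPa)(8.31 − 4.82 L) = (1250)(3.49) = 4362 J.
Work on gas = −W_by = -4362 J.

W ≈ -4360 J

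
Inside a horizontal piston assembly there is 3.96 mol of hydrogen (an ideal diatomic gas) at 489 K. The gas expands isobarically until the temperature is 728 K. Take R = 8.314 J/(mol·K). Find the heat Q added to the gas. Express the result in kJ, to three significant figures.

Q ≈ 27.5 kJ

Isobaric: W = nRΔT = (3.96)(8.314)(239) = 7869 J.
ΔU = nCᵥΔT with Cᵥ = 5R/2: ΔU = (3.96)(20.79)(239) = 19672 J.
Q = ΔU + W = 19672 + 7869 = 27540 J.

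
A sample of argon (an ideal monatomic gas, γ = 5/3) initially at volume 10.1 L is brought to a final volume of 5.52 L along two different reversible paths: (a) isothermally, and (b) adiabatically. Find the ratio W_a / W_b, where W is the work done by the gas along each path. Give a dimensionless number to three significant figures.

W_a / W_b ≈ 0.812

Path (a) isothermal: W = P₁V₁ ln(V₂/V₁) → W_a/(P₁V₁) = -0.6042.
Path (b) adiabatic: W = P₁V₁(1 − (V₁/V₂)^(γ−1))/(γ−1) → W_b/(P₁V₁) = -0.7439.
W_a / W_b = -0.6042 / -0.7439 = 0.8121.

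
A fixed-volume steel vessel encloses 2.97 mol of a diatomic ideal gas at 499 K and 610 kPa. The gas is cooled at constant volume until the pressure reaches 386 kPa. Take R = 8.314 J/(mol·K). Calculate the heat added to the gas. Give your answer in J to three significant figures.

Constant volume ⇒ W = 0, so Q = ΔU = nCᵥΔT with Cᵥ = 5R/2 = 20.79 J/(mol·K).
At constant V, T₂/T₁ = P₂/P₁ ⇒ ΔT = T₁(P₂/P₁ − 1) = 499·(386/610 − 1) = -183.2 K.
ΔU = (2.97)(20.79)(-183.2) = -11312 J.

Q ≈ -11300 J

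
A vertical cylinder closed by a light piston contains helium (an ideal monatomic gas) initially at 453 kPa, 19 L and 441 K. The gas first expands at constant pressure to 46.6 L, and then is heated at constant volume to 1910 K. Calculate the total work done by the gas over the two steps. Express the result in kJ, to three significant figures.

Step 1 (isobaric): W = PΔV = (453 kPa)(46.6 − 19 L) = 12503 J.
Step 2 (isochoric): W = 0 (constant volume).
W_total = 12503 + 0 = 12503 J.

W_total ≈ 12.5 kJ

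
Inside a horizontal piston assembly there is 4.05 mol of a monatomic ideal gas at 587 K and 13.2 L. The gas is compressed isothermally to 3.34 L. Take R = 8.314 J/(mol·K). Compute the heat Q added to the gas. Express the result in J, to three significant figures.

Q ≈ -27200 J

Isothermal ⇒ ΔU = 0, so Q = W = nRT ln(V₂/V₁).
Q = (4.05)(8.314)(587) ln(3.34/13.2) = 19765 × -1.374 = -27162 J.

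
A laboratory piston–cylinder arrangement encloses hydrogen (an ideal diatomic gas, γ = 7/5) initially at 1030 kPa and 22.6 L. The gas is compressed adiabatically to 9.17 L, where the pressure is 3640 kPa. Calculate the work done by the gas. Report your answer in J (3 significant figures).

W ≈ -25300 J

Adiabatic: W = (P₁V₁ − P₂V₂)/(γ − 1) with γ = 7/5.
P₁V₁ = 23278 J, P₂V₂ = 33379 J.
W = (23278 − 33379) / 0.4 = -25252 J.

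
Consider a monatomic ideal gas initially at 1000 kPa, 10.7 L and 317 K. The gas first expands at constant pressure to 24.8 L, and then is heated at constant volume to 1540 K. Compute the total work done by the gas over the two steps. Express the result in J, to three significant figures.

W_total ≈ 14100 J

Step 1 (isobaric): W = PΔV = (1000 kPa)(24.8 − 10.7 L) = 14100 J.
Step 2 (isochoric): W = 0 (constant volume).
W_total = 14100 + 0 = 14100 J.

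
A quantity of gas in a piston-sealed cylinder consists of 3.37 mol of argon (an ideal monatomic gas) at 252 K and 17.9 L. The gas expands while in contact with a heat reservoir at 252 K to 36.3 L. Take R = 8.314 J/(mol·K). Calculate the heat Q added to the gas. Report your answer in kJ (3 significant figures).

Isothermal ⇒ ΔU = 0, so Q = W = nRT ln(V₂/V₁).
Q = (3.37)(8.314)(252) ln(36.3/17.9) = 7061 × 0.707 = 4992 J.

Q ≈ 4.99 kJ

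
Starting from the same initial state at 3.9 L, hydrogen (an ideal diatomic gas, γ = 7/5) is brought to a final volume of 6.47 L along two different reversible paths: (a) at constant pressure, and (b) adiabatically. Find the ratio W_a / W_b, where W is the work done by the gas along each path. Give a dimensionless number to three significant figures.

W_a / W_b ≈ 1.44

Path (a) isobaric: W = P₁(V₂ − V₁) → W_a/(P₁V₁) = 0.659.
Path (b) adiabatic: W = P₁V₁(1 − (V₁/V₂)^(γ−1))/(γ−1) → W_b/(P₁V₁) = 0.4582.
W_a / W_b = 0.659 / 0.4582 = 1.438.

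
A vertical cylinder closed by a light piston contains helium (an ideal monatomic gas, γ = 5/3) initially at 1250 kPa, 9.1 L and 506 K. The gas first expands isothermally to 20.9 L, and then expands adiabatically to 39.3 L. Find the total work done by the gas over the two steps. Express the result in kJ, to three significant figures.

Step 1 (isothermal): W = P₁V₁ ln(V₂/V₁) = (11375) ln(20.9/9.1) = 9458 J.
After step 1: P = 544.3 kPa, V = 20.9 L, T = 506 K.
Step 2 (adiabatic): W = (P₁V₁ − P₂V₂)/(γ−1) = (11375 − 7467)/0.667 = 5863 J.
W_total = 9458 + 5863 = 15321 J.

W_total ≈ 15.3 kJ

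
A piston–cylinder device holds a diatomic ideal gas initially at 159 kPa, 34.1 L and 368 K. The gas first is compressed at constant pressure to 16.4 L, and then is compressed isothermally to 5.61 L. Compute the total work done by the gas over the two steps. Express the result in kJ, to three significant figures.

W_total ≈ -5.61 kJ

Step 1 (isobaric): W = PΔV = (159 kPa)(16.4 − 34.1 L) = -2814 J.
After step 1: P = 159 kPa, V = 16.4 L, T = 177 K.
Step 2 (isothermal): W = P₁V₁ ln(V₂/V₁) = (2608) ln(5.61/16.4) = -2797 J.
W_total = -2814 − 2797 = -5612 J.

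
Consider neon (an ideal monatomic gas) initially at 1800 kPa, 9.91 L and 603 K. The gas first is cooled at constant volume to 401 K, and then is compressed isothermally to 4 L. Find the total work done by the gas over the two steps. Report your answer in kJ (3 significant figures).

W_total ≈ -10.8 kJ

Step 1 (isochoric): W = 0 (constant volume).
After step 1: P = 1197 kPa (V unchanged).
Step 2 (isothermal): W = P₁V₁ ln(V₂/V₁) = (11862) ln(4/9.91) = -10762 J.
W_total = 0 − 10762 = -10762 J.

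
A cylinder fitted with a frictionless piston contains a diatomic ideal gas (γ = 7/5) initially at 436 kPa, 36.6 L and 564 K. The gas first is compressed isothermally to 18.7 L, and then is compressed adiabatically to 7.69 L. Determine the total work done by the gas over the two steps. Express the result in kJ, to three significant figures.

Step 1 (isothermal): W = P₁V₁ ln(V₂/V₁) = (15958) ln(18.7/36.6) = -10716 J.
After step 1: P = 853.3 kPa, V = 18.7 L, T = 564 K.
Step 2 (adiabatic): W = (P₁V₁ − P₂V₂)/(γ−1) = (15958 − 22768)/0.4 = -17027 J.
W_total = -10716 − 17027 = -27743 J.

W_total ≈ -27.7 kJ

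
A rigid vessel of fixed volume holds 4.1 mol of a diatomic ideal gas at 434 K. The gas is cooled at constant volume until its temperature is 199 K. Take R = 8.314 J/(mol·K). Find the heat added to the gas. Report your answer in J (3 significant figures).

Constant volume ⇒ W = 0, so Q = ΔU = nCᵥΔT with Cᵥ = 5R/2 = 20.79 J/(mol·K).
ΔU = (4.1)(20.79)(199 − 434) = -20026 J.

Q ≈ -20000 J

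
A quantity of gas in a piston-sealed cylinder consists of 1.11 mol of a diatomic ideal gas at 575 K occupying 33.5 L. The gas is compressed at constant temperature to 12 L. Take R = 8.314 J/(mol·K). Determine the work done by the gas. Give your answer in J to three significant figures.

Isothermal: W = nRT ln(V₂/V₁).
W = (1.11)(8.314)(575) × ln(12/33.5)
  = 5306 × -1.027
W_by_gas = -5448 J.

W ≈ -5450 J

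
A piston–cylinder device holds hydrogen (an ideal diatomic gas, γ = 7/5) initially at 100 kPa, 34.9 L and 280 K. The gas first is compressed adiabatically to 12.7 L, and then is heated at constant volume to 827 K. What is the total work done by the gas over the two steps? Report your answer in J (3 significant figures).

W_total ≈ -4350 J

Step 1 (adiabatic): W = (P₁V₁ − P₂V₂)/(γ−1) = (3490 − 5229)/0.4 = -4348 J.
Step 2 (isochoric): W = 0 (constant volume).
W_total = -4348 + 0 = -4348 J.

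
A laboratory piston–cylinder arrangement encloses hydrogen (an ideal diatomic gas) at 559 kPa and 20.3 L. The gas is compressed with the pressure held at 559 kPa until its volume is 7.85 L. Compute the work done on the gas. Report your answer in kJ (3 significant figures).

Isobaric: W = P ΔV.
W = (559 kPa)(7.85 − 20.3 L) = (559)(-12.45) = -6960 J.
Work on gas = −W_by = 6960 J.

W ≈ 6.96 kJ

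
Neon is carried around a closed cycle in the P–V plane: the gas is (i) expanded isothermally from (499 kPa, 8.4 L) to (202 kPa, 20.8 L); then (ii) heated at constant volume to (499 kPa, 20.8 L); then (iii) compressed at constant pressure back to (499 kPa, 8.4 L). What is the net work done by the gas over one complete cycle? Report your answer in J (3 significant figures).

W_net ≈ -2390 J

Leg (i): W = PᵢVᵢ ln(V_f/Vᵢ) = (4192) ln(20.8/8.4) = 3801 J.
Leg (ii): W = 0.
Leg (iii): W = PΔV = (499)(8.4 − 20.8) = -6188 J.
W_net = 3801 − 6188 = -2387 J.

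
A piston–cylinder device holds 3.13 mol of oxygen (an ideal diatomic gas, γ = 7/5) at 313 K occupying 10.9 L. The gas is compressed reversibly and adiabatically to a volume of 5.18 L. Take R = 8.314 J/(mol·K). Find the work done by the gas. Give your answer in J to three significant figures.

W ≈ -7060 J

Adiabatic: TV^(γ−1) = const with γ = 7/5.
T₂ = T₁ (V₁/V₂)^(γ−1) = 313 × (10.9/5.18)^0.4 = 313 × 1.347 = 421.5 K.
W_by = nCᵥ(T₁ − T₂) = (3.13)(20.79)(313 − 421.5) = -7058 J.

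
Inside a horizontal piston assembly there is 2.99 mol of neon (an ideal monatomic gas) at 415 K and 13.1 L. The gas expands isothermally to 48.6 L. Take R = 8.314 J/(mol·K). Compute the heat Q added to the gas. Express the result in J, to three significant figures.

Isothermal ⇒ ΔU = 0, so Q = W = nRT ln(V₂/V₁).
Q = (2.99)(8.314)(415) ln(48.6/13.1) = 10316 × 1.311 = 13525 J.

Q ≈ 13500 J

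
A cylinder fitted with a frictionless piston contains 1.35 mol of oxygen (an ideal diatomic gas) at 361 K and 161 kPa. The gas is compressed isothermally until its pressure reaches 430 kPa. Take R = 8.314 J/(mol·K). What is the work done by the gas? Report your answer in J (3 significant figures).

W ≈ -3980 J

Isothermal process: W = nRT ln(V₂/V₁) = nRT ln(P₁/P₂).
W = (1.35)(8.314)(361) × ln(161/430)
  = 4052 × ln(0.3744) = 4052 × -0.9824
W_by_gas = -3980 J.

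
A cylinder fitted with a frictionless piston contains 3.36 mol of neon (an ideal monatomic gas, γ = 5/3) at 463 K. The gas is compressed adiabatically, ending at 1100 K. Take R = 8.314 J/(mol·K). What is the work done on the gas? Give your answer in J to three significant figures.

Adiabatic ⇒ Q = 0, so W_by = −ΔU = nCᵥ(T₁ − T₂).
Cᵥ = 3R/2 = 12.47 J/(mol·K).
W = (3.36)(12.47)(463 − 1100) = -26692 J.
Work on gas = −W_by = 26692 J.

W ≈ 26700 J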